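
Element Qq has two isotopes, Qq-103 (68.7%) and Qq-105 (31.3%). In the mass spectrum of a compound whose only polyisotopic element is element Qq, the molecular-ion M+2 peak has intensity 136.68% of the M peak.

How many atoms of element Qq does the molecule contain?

For n independent Qq atoms, I(M+2)/I(M) = n · (abundance Qq-105) / (abundance Qq-103) = n · 0.313/0.687.
n = 1.3668 × 0.687/0.313 = 3.00 ≈ 3

3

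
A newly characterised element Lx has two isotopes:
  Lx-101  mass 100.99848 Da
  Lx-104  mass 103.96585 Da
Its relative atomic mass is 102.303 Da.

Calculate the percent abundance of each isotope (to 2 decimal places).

Lx-101: 56.04%, Lx-104: 43.96%

Writing the weighted mean with unknown fraction x of Lx-101:
100.99848·x + 103.96585·(1 − x) = 102.303
(100.99848 − 103.96585)·x = 102.303 − 103.96585
x = -1.66285 / -2.96737 = 0.56038 → 56.04% Lx-101, 43.96% Lx-104.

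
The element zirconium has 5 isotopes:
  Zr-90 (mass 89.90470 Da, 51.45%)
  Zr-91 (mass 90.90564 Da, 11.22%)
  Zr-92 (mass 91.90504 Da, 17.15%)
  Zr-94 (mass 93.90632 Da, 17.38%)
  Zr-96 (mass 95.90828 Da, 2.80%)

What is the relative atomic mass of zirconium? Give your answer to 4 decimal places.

Ar = Σ fᵢ·mᵢ = 0.5145 × 89.90470 + 0.1122 × 90.90564 + 0.1715 × 91.90504 + 0.1738 × 93.90632 + 0.0280 × 95.90828
= 46.255968 + 10.199613 + 15.761714 + 16.320918 + 2.685432 = 91.223645 Da

91.2236 Da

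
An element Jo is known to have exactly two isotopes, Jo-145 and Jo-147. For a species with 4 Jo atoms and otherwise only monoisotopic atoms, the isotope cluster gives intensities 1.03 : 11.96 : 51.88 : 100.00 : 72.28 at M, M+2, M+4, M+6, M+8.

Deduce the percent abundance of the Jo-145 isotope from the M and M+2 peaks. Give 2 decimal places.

25.62%

Let p = fractional abundance of Jo-145. I(M+2)/I(M) = [C(4,1)·p^3·(1−p)] / p^4 = 4·(1−p)/p = 11.96/1.03 = 11.6117
(1−p)/p = 11.6117/4 = 2.9029  ⇒  p = 1/(1 + 2.9029) = 0.2562
Jo-145: 25.62%, Jo-147: 74.38%.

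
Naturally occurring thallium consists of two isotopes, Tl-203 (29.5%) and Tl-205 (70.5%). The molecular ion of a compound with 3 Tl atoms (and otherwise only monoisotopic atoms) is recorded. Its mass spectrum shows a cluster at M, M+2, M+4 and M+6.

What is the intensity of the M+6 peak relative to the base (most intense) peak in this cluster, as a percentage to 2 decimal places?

(0.295 + 0.705)^3 gives M 0.0257, M+2 0.1841, M+4 0.4399, M+6 0.3504; the largest is M+4.
P(M+4) = C(3,2) × 0.295^1 × 0.705^2 = 3 × 0.2950 × 0.497025 = 0.439867 (base)
P(M+6) = C(3,3) × 0.295^0 × 0.705^3 = 1 × 1.0000 × 0.35040263 = 0.350403
Relative intensity = 0.350403 / 0.439867 × 100 = 79.66

79.66%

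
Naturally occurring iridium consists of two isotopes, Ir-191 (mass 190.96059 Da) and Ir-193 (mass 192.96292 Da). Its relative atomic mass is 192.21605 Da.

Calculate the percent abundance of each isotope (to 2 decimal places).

Writing the weighted mean with unknown fraction x of Ir-191:
190.96059·x + 192.96292·(1 − x) = 192.21605
(190.96059 − 192.96292)·x = 192.21605 − 192.96292
x = -0.74687 / -2.00233 = 0.37300 → 37.30% Ir-191, 62.70% Ir-193.

Ir-191: 37.30%, Ir-193: 62.70%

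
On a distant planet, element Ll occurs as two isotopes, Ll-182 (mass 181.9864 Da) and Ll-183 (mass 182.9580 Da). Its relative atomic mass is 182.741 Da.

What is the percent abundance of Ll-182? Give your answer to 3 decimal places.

22.334%

Writing the weighted mean with unknown fraction x of Ll-182:
181.9864·x + 182.9580·(1 − x) = 182.741
(181.9864 − 182.9580)·x = 182.741 − 182.9580
x = -0.2170 / -0.9716 = 0.22334 → 22.334% Ll-182, 77.666% Ll-183.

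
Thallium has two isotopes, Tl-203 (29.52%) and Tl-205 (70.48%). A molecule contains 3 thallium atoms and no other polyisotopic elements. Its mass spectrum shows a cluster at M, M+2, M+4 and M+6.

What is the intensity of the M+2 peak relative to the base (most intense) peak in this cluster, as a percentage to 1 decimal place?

Binomial terms of (0.2952 + 0.7048)^3: M 0.0257, M+2 0.1843, M+4 0.4399, M+6 0.3501 → M+4 is the base peak.
P(M+4) = C(3,2) × 0.2952^1 × 0.7048^2 = 3 × 0.2952 × 0.49674304 = 0.439916 (base)
P(M+2) = C(3,1) × 0.2952^2 × 0.7048^1 = 3 × 0.08714304 × 0.7048 = 0.184255
Relative intensity = 0.184255 / 0.439916 × 100 = 41.9

41.9%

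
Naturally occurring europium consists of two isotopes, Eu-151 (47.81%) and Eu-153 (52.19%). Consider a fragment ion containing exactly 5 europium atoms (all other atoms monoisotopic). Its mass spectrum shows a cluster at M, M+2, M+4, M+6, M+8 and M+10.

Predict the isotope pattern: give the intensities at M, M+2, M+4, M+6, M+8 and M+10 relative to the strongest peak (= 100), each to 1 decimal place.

7.7 : 42.0 : 91.6 : 100.0 : 54.6 : 11.9

Expanding (0.4781 + 0.5219)^5:
P(M) = 0.4781^5 = 0.024980
P(M+2) = 5 × 0.4781^4 × 0.5219^1 = 0.136343
P(M+4) = 10 × 0.4781^3 × 0.5219^2 = 0.297667
P(M+6) = 10 × 0.4781^2 × 0.5219^3 = 0.324937
P(M+8) = 5 × 0.4781^1 × 0.5219^4 = 0.177353
P(M+10) = 0.5219^5 = 0.038720
The M+6 peak is largest (0.324937); scaling to 100 gives 7.7 : 42.0 : 91.6 : 100.0 : 54.6 : 11.9.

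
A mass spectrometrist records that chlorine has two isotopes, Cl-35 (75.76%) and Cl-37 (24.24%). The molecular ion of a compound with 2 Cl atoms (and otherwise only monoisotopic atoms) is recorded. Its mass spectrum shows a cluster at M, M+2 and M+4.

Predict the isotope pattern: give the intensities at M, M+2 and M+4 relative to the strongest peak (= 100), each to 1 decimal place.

Expanding (0.7576 + 0.2424)^2:
P(M) = 0.7576^2 = 0.573958
P(M+2) = 2 × 0.7576^1 × 0.2424^1 = 0.367284
P(M+4) = 0.2424^2 = 0.058758
The M peak is largest (0.573958); scaling to 100 gives 100.0 : 64.0 : 10.2.

100.0 : 64.0 : 10.2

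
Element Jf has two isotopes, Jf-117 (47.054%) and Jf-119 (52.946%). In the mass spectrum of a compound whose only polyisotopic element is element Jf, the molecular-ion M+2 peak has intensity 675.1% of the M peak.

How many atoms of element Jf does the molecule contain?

6

The M+2/M ratio from n Jf atoms is n · q/p = n · 0.52946/0.47054.
n = 6.751 × 0.47054/0.52946 = 6.00 ≈ 6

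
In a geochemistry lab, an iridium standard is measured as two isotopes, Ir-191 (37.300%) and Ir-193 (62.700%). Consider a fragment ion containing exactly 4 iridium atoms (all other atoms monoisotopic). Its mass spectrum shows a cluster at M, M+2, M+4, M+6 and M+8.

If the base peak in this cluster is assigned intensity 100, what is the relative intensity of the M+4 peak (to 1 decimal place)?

Binomial terms of (0.37300 + 0.62700)^4: M 0.0194, M+2 0.1302, M+4 0.3282, M+6 0.3678, M+8 0.1546 → M+6 is the base peak.
P(M+6) = C(4,3) × 0.37300^1 × 0.62700^3 = 4 × 0.3730 × 0.24649188 = 0.367766 (base)
P(M+4) = C(4,2) × 0.37300^2 × 0.62700^2 = 6 × 0.139129 × 0.393129 = 0.328174
Relative intensity = 0.328174 / 0.367766 × 100 = 89.2

89.2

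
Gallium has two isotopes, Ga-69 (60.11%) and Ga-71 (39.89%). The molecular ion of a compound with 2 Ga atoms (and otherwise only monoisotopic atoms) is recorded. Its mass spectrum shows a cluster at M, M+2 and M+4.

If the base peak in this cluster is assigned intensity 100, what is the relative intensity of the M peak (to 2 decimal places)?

Binomial terms of (0.6011 + 0.3989)^2: M 0.3613, M+2 0.4796, M+4 0.1591 → M+2 is the base peak.
P(M+2) = C(2,1) × 0.6011^1 × 0.3989^1 = 2 × 0.6011 × 0.3989 = 0.479558 (base)
P(M) = C(2,0) × 0.6011^2 × 0.3989^0 = 1 × 0.36132121 × 1.0000 = 0.361321
Relative intensity = 0.361321 / 0.479558 × 100 = 75.34

75.34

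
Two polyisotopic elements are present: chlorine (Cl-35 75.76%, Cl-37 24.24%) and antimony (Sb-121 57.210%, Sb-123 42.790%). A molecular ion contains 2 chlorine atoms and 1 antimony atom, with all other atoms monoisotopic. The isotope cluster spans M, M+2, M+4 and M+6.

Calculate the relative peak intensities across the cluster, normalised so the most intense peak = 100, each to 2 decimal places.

Chlorine pattern (n=2): 0.57395776 : 0.36728448 : 0.05875776
Antimony pattern (n=1): 0.5721 : 0.4279
Convolve the two distributions (both contribute in 2-u steps):
  M: 0.57395776×0.5721 = 0.328361
  M+2: 0.57395776×0.4279 + 0.36728448×0.5721 = 0.455720
  M+4: 0.36728448×0.4279 + 0.05875776×0.5721 = 0.190776
  M+6: 0.05875776×0.4279 = 0.025142
Scale to base peak (0.455720) = 100: 72.05 : 100.00 : 41.86 : 5.52

72.05 : 100.00 : 41.86 : 5.52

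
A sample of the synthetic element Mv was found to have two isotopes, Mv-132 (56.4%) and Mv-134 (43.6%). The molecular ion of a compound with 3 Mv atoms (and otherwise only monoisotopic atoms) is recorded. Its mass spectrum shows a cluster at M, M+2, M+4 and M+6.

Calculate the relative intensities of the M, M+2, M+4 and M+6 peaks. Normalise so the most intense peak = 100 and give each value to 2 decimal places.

Expanding (0.564 + 0.436)^3:
P(M) = 0.564^3 = 0.179406
P(M+2) = 3 × 0.564^2 × 0.436^1 = 0.416070
P(M+4) = 3 × 0.564^1 × 0.436^2 = 0.321642
P(M+6) = 0.436^3 = 0.082882
The M+2 peak is largest (0.416070); scaling to 100 gives 43.12 : 100.00 : 77.30 : 19.92.

43.12 : 100.00 : 77.30 : 19.92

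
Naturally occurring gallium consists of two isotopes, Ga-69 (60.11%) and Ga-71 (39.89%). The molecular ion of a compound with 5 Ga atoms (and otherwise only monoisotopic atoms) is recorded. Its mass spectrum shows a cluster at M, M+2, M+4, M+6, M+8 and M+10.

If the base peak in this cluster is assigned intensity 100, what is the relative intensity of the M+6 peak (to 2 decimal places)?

66.36

Term probabilities: M 0.0785, M+2 0.2604, M+4 0.3456, M+6 0.2293, M+8 0.0761, M+10 0.0101. Base peak = M+4.
P(M+4) = C(5,2) × 0.6011^3 × 0.3989^2 = 10 × 0.21719018 × 0.15912121 = 0.345596 (base)
P(M+6) = C(5,3) × 0.6011^2 × 0.3989^3 = 10 × 0.36132121 × 0.06347345 = 0.229343
Relative intensity = 0.229343 / 0.345596 × 100 = 66.36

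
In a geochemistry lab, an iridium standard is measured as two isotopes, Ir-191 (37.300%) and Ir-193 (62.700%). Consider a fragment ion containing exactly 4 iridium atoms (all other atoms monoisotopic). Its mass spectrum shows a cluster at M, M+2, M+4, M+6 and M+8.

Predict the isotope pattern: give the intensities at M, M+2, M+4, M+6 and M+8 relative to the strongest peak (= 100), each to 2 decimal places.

The 4 Ir atoms are independent, so intensities follow the terms of (0.37300 + 0.62700)^4.
P(M) = 0.37300^4 = 0.019357
P(M+2) = 4 × 0.37300^3 × 0.62700^1 = 0.130153
P(M+4) = 6 × 0.37300^2 × 0.62700^2 = 0.328174
P(M+6) = 4 × 0.37300^1 × 0.62700^3 = 0.367766
P(M+8) = 0.62700^4 = 0.154550
The M+6 peak is largest (0.367766); scaling to 100 gives 5.26 : 35.39 : 89.23 : 100.00 : 42.02.

5.26 : 35.39 : 89.23 : 100.00 : 42.02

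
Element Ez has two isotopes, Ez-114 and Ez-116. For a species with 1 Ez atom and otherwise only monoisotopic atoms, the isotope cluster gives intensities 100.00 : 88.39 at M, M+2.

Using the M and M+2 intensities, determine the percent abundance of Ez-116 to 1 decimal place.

46.9%

Let p = fractional abundance of Ez-114. I(M+2)/I(M) = [C(1,1)·p^0·(1−p)] / p^1 = 1·(1−p)/p = 88.39/100.00 = 0.8839
(1−p)/p = 0.8839/1 = 0.8839  ⇒  p = 1/(1 + 0.8839) = 0.5308
Ez-114: 53.1%, Ez-116: 46.9%.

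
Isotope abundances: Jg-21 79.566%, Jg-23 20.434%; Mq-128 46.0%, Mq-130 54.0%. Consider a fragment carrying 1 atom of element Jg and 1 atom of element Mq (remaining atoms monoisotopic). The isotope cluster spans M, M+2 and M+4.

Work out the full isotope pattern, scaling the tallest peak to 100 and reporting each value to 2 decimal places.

Element Jg pattern (n=1): 0.79566 : 0.20434
Element Mq pattern (n=1): 0.4600 : 0.5400
Convolve the two distributions (both contribute in 2-u steps):
  M: 0.79566×0.4600 = 0.366004
  M+2: 0.79566×0.5400 + 0.20434×0.4600 = 0.523653
  M+4: 0.20434×0.5400 = 0.110344
Scale to base peak (0.523653) = 100: 69.89 : 100.00 : 21.07

69.89 : 100.00 : 21.07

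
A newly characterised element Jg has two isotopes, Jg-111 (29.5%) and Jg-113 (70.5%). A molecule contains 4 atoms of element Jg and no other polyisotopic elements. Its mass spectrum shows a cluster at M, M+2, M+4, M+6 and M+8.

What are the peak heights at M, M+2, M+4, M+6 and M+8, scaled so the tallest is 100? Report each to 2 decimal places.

1.83 : 17.51 : 62.77 : 100.00 : 59.75

Expanding (0.295 + 0.705)^4:
P(M) = 0.295^4 = 0.007573
P(M+2) = 4 × 0.295^3 × 0.705^1 = 0.072396
P(M+4) = 6 × 0.295^2 × 0.705^2 = 0.259522
P(M+6) = 4 × 0.295^1 × 0.705^3 = 0.413475
P(M+8) = 0.705^4 = 0.247034
The M+6 peak is largest (0.413475); scaling to 100 gives 1.83 : 17.51 : 62.77 : 100.00 : 59.75.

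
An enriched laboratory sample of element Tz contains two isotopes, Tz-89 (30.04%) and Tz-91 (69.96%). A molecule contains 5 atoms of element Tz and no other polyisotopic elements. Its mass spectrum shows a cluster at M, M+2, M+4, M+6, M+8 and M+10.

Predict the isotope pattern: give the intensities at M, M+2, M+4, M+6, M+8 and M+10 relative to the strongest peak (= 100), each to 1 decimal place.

Expanding (0.3004 + 0.6996)^5:
P(M) = 0.3004^5 = 0.002446
P(M+2) = 5 × 0.3004^4 × 0.6996^1 = 0.028485
P(M+4) = 10 × 0.3004^3 × 0.6996^2 = 0.132678
P(M+6) = 10 × 0.3004^2 × 0.6996^3 = 0.308993
P(M+8) = 5 × 0.3004^1 × 0.6996^4 = 0.359807
P(M+10) = 0.6996^5 = 0.167590
The M+8 peak is largest (0.359807); scaling to 100 gives 0.7 : 7.9 : 36.9 : 85.9 : 100.0 : 46.6.

0.7 : 7.9 : 36.9 : 85.9 : 100.0 : 46.6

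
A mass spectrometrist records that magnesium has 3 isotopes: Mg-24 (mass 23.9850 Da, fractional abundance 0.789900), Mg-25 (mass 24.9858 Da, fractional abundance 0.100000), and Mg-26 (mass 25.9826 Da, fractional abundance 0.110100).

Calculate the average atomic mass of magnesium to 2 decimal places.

The abundance-weighted mean is 0.789900 × 23.9850 + 0.100000 × 24.9858 + 0.110100 × 25.9826
= 18.94575 + 2.49858 + 2.86068 = 24.30501 Da

24.31 Da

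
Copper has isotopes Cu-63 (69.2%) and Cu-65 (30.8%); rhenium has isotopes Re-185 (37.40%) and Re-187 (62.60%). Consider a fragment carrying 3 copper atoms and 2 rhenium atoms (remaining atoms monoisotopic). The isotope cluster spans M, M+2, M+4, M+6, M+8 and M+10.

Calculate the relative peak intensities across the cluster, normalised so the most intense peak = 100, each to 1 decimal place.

12.7 : 59.5 : 100.0 : 74.0 : 24.9 : 3.1

Copper pattern (n=3): 0.33137389 : 0.44247034 : 0.19693766 : 0.02921811
Rhenium pattern (n=2): 0.139876 : 0.468248 : 0.391876
Convolve the two distributions (both contribute in 2-u steps):
  M: 0.33137389×0.139876 = 0.046351
  M+2: 0.33137389×0.468248 + 0.44247034×0.139876 = 0.217056
  M+4: 0.33137389×0.391876 + 0.44247034×0.468248 + 0.19693766×0.139876 = 0.364590
  M+6: 0.44247034×0.391876 + 0.19693766×0.468248 + 0.02921811×0.139876 = 0.269696
  M+8: 0.19693766×0.391876 + 0.02921811×0.468248 = 0.090856
  M+10: 0.02921811×0.391876 = 0.011450
Scale to base peak (0.364590) = 100: 12.7 : 59.5 : 100.0 : 74.0 : 24.9 : 3.1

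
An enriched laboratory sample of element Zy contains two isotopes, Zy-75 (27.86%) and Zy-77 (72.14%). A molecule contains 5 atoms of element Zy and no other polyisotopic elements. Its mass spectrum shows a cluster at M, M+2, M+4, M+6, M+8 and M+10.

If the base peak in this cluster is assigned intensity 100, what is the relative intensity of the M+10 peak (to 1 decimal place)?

Binomial terms of (0.2786 + 0.7214)^5: M 0.0017, M+2 0.0217, M+4 0.1125, M+6 0.2914, M+8 0.3773, M+10 0.1954 → M+8 is the base peak.
P(M+8) = C(5,4) × 0.2786^1 × 0.7214^4 = 5 × 0.2786 × 0.27083485 = 0.377273 (base)
P(M+10) = C(5,5) × 0.2786^0 × 0.7214^5 = 1 × 1.0000 × 0.19538026 = 0.195380
Relative intensity = 0.195380 / 0.377273 × 100 = 51.8

51.8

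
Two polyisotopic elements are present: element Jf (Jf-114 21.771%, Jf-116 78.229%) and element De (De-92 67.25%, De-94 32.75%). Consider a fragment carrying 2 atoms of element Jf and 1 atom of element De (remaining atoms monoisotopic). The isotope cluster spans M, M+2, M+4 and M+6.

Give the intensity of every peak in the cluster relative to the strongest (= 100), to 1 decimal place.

Element Jf pattern (n=2): 0.04739764 : 0.34062471 : 0.61197764
Element De pattern (n=1): 0.6725 : 0.3275
Convolve the two distributions (both contribute in 2-u steps):
  M: 0.04739764×0.6725 = 0.031875
  M+2: 0.04739764×0.3275 + 0.34062471×0.6725 = 0.244593
  M+4: 0.34062471×0.3275 + 0.61197764×0.6725 = 0.523110
  M+6: 0.61197764×0.3275 = 0.200423
Scale to base peak (0.523110) = 100: 6.1 : 46.8 : 100.0 : 38.3

6.1 : 46.8 : 100.0 : 38.3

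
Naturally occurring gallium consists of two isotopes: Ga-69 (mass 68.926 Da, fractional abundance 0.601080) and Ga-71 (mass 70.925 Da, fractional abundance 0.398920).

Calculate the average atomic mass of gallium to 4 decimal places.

Weight each isotope mass by its fractional abundance: 0.601080 × 68.926 + 0.398920 × 70.925
= 41.43004 + 28.29340 = 69.72344 Da

69.7234 Da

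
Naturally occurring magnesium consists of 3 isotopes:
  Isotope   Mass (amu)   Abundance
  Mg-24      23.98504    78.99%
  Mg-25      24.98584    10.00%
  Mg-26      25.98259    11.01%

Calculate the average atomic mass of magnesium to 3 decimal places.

24.305 amu

Weight each isotope mass by its fractional abundance: 0.7899 × 23.98504 + 0.1000 × 24.98584 + 0.1101 × 25.98259
= 18.945783 + 2.498584 + 2.860683 = 24.305050 amu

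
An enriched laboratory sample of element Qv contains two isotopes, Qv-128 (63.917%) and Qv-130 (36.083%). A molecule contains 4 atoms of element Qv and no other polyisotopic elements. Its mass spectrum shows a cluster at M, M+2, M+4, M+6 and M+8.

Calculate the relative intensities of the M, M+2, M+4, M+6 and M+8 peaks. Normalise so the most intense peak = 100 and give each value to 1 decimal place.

44.3 : 100.0 : 84.7 : 31.9 : 4.5

Expanding (0.63917 + 0.36083)^4:
P(M) = 0.63917^4 = 0.166904
P(M+2) = 4 × 0.63917^3 × 0.36083^1 = 0.376888
P(M+4) = 6 × 0.63917^2 × 0.36083^2 = 0.319146
P(M+6) = 4 × 0.63917^1 × 0.36083^3 = 0.120111
P(M+8) = 0.36083^4 = 0.016952
The M+2 peak is largest (0.376888); scaling to 100 gives 44.3 : 100.0 : 84.7 : 31.9 : 4.5.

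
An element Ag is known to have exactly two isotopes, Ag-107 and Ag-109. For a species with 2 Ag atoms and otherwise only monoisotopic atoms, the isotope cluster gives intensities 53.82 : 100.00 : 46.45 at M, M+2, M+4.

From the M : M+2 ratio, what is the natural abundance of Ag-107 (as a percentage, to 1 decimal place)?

Write p for the Ag-107 fraction. I(M+2)/I(M) = [C(2,1)·p^1·(1−p)] / p^2 = 2·(1−p)/p = 100.00/53.82 = 1.8580
(1−p)/p = 1.8580/2 = 0.9290  ⇒  p = 1/(1 + 0.9290) = 0.5184
Ag-107: 51.8%, Ag-109: 48.2%.

51.8%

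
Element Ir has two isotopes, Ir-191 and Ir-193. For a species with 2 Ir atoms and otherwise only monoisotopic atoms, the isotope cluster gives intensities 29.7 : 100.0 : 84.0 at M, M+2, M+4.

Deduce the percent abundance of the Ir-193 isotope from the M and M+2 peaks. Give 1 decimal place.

If p is the fraction of Ir that is Ir-191, then I(M+2)/I(M) = [C(2,1)·p^1·(1−p)] / p^2 = 2·(1−p)/p = 100.0/29.7 = 3.3670
(1−p)/p = 3.3670/2 = 1.6835  ⇒  p = 1/(1 + 1.6835) = 0.3726
Ir-191: 37.3%, Ir-193: 62.7%.

62.7%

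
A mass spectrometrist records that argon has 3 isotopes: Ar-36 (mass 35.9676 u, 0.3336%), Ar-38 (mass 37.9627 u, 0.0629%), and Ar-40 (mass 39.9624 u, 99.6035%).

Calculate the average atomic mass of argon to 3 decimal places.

Weight each isotope mass by its fractional abundance: 0.003336 × 35.9676 + 0.000629 × 37.9627 + 0.996035 × 39.9624
= 0.11999 + 0.02388 + 39.80395 = 39.94782 u

39.948 u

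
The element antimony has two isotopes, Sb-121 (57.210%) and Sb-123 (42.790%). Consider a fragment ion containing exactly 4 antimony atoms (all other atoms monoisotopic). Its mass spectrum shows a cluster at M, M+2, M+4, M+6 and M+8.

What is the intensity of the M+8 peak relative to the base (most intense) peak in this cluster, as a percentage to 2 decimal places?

9.32%

(0.57210 + 0.42790)^4 gives M 0.1071, M+2 0.3205, M+4 0.3596, M+6 0.1793, M+8 0.0335; the largest is M+4.
P(M+4) = C(4,2) × 0.57210^2 × 0.42790^2 = 6 × 0.32729841 × 0.18309841 = 0.359567 (base)
P(M+8) = C(4,4) × 0.57210^0 × 0.42790^4 = 1 × 1.0000 × 0.03352503 = 0.033525
Relative intensity = 0.033525 / 0.359567 × 100 = 9.32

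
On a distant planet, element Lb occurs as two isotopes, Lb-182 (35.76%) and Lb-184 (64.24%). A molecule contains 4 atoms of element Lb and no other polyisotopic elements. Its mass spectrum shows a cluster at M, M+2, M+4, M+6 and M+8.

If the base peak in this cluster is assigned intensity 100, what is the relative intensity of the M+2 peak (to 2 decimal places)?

30.99

Binomial terms of (0.3576 + 0.6424)^4: M 0.0164, M+2 0.1175, M+4 0.3166, M+6 0.3792, M+8 0.1703 → M+6 is the base peak.
P(M+6) = C(4,3) × 0.3576^1 × 0.6424^3 = 4 × 0.3576 × 0.26510419 = 0.379205 (base)
P(M+2) = C(4,1) × 0.3576^3 × 0.6424^1 = 4 × 0.04572909 × 0.6424 = 0.117505
Relative intensity = 0.117505 / 0.379205 × 100 = 30.99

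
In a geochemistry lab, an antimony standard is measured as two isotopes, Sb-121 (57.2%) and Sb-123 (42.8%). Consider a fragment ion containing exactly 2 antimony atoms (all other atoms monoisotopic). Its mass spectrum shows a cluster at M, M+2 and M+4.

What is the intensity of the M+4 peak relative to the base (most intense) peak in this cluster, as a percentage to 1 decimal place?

37.4%

Term probabilities: M 0.3272, M+2 0.4896, M+4 0.1832. Base peak = M+2.
P(M+2) = C(2,1) × 0.572^1 × 0.428^1 = 2 × 0.5720 × 0.4280 = 0.489632 (base)
P(M+4) = C(2,2) × 0.572^0 × 0.428^2 = 1 × 1.0000 × 0.183184 = 0.183184
Relative intensity = 0.183184 / 0.489632 × 100 = 37.4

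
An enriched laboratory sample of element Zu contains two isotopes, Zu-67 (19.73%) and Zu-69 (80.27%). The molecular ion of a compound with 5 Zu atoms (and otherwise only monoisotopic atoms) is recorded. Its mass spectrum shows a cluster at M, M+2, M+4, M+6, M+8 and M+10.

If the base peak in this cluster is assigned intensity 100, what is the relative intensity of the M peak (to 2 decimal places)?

Term probabilities: M 0.0003, M+2 0.0061, M+4 0.0495, M+6 0.2013, M+8 0.4096, M+10 0.3332. Base peak = M+8.
P(M+8) = C(5,4) × 0.1973^1 × 0.8027^4 = 5 × 0.1973 × 0.41515766 = 0.409553 (base)
P(M) = C(5,0) × 0.1973^5 × 0.8027^0 = 1 × 0.00029898 × 1.0000 = 0.000299
Relative intensity = 0.000299 / 0.409553 × 100 = 0.07

0.07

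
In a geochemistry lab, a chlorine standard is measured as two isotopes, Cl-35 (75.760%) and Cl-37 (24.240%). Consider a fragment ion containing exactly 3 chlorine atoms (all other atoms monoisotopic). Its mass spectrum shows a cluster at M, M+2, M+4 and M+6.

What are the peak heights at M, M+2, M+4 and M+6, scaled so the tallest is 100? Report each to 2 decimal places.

Each Cl atom is independently Cl-35 (p = 0.75760) or Cl-37 (q = 0.24240); the cluster is the binomial expansion (p + q)^3.
P(M) = 0.75760^3 = 0.434830
P(M+2) = 3 × 0.75760^2 × 0.24240^1 = 0.417382
P(M+4) = 3 × 0.75760^1 × 0.24240^2 = 0.133545
P(M+6) = 0.24240^3 = 0.014243
The M peak is largest (0.434830); scaling to 100 gives 100.00 : 95.99 : 30.71 : 3.28.

100.00 : 95.99 : 30.71 : 3.28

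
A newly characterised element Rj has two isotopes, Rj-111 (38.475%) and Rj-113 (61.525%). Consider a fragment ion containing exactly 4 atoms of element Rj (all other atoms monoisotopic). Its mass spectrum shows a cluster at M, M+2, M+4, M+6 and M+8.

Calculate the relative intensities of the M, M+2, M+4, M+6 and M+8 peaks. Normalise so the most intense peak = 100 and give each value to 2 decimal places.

Expanding (0.38475 + 0.61525)^4:
P(M) = 0.38475^4 = 0.021914
P(M+2) = 4 × 0.38475^3 × 0.61525^1 = 0.140168
P(M+4) = 6 × 0.38475^2 × 0.61525^2 = 0.336211
P(M+6) = 4 × 0.38475^1 × 0.61525^3 = 0.358421
P(M+8) = 0.61525^4 = 0.143287
The M+6 peak is largest (0.358421); scaling to 100 gives 6.11 : 39.11 : 93.80 : 100.00 : 39.98.

6.11 : 39.11 : 93.80 : 100.00 : 39.98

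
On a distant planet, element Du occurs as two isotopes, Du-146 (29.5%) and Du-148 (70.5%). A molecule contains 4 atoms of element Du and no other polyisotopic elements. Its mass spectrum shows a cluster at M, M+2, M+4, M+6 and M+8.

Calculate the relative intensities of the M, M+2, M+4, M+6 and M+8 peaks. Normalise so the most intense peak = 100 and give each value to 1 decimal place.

1.8 : 17.5 : 62.8 : 100.0 : 59.7

Each Du atom is independently Du-146 (p = 0.295) or Du-148 (q = 0.705); the cluster is the binomial expansion (p + q)^4.
P(M) = 0.295^4 = 0.007573
P(M+2) = 4 × 0.295^3 × 0.705^1 = 0.072396
P(M+4) = 6 × 0.295^2 × 0.705^2 = 0.259522
P(M+6) = 4 × 0.295^1 × 0.705^3 = 0.413475
P(M+8) = 0.705^4 = 0.247034
The M+6 peak is largest (0.413475); scaling to 100 gives 1.8 : 17.5 : 62.8 : 100.0 : 59.7.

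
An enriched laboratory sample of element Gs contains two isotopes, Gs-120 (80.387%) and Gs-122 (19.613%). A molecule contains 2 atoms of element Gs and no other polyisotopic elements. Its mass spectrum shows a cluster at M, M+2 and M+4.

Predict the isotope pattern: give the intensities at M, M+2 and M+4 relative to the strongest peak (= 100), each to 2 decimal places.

Each Gs atom is independently Gs-120 (p = 0.80387) or Gs-122 (q = 0.19613); the cluster is the binomial expansion (p + q)^2.
P(M) = 0.80387^2 = 0.646207
P(M+2) = 2 × 0.80387^1 × 0.19613^1 = 0.315326
P(M+4) = 0.19613^2 = 0.038467
The M peak is largest (0.646207); scaling to 100 gives 100.00 : 48.80 : 5.95.

100.00 : 48.80 : 5.95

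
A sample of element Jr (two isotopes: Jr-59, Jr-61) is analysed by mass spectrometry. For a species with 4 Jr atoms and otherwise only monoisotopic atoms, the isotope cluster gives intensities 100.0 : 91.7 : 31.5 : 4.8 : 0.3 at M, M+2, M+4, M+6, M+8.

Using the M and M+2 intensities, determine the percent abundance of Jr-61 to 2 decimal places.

Let p = fractional abundance of Jr-59. I(M+2)/I(M) = [C(4,1)·p^3·(1−p)] / p^4 = 4·(1−p)/p = 91.7/100.0 = 0.9170
(1−p)/p = 0.9170/4 = 0.2293  ⇒  p = 1/(1 + 0.2293) = 0.8135
Jr-59: 81.35%, Jr-61: 18.65%.

18.65%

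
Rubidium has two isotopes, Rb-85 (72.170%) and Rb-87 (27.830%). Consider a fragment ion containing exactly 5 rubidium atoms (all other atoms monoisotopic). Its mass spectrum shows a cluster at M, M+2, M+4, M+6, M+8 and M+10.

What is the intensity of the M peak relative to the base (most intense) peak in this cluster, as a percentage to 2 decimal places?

Binomial terms of (0.72170 + 0.27830)^5: M 0.1958, M+2 0.3775, M+4 0.2911, M+6 0.1123, M+8 0.0216, M+10 0.0017 → M+2 is the base peak.
P(M+2) = C(5,1) × 0.72170^4 × 0.27830^1 = 5 × 0.27128565 × 0.2783 = 0.377494 (base)
P(M) = C(5,0) × 0.72170^5 × 0.27830^0 = 1 × 0.19578685 × 1.0000 = 0.195787
Relative intensity = 0.195787 / 0.377494 × 100 = 51.86

51.86%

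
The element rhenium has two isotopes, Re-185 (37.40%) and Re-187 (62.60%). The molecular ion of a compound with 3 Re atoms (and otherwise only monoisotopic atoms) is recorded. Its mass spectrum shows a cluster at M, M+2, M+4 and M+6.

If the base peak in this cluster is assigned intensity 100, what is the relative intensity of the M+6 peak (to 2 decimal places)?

55.79

(0.3740 + 0.6260)^3 gives M 0.0523, M+2 0.2627, M+4 0.4397, M+6 0.2453; the largest is M+4.
P(M+4) = C(3,2) × 0.3740^1 × 0.6260^2 = 3 × 0.3740 × 0.391876 = 0.439685 (base)
P(M+6) = C(3,3) × 0.3740^0 × 0.6260^3 = 1 × 1.0000 × 0.24531438 = 0.245314
Relative intensity = 0.245314 / 0.439685 × 100 = 55.79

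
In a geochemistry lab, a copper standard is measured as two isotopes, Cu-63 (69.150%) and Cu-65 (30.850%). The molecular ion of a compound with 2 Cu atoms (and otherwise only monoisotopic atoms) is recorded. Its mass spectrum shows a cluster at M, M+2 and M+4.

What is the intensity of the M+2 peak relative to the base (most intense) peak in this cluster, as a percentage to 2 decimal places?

89.23%

Term probabilities: M 0.4782, M+2 0.4267, M+4 0.0952. Base peak = M.
P(M) = C(2,0) × 0.69150^2 × 0.30850^0 = 1 × 0.47817225 × 1.0000 = 0.478172 (base)
P(M+2) = C(2,1) × 0.69150^1 × 0.30850^1 = 2 × 0.6915 × 0.3085 = 0.426656
Relative intensity = 0.426656 / 0.478172 × 100 = 89.23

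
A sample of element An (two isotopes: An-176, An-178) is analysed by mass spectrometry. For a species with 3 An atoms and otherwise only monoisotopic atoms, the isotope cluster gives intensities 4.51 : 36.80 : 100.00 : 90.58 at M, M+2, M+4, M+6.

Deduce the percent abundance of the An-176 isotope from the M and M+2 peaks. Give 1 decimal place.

Write p for the An-176 fraction. I(M+2)/I(M) = [C(3,1)·p^2·(1−p)] / p^3 = 3·(1−p)/p = 36.80/4.51 = 8.1596
(1−p)/p = 8.1596/3 = 2.7199  ⇒  p = 1/(1 + 2.7199) = 0.2688
An-176: 26.9%, An-178: 73.1%.

26.9%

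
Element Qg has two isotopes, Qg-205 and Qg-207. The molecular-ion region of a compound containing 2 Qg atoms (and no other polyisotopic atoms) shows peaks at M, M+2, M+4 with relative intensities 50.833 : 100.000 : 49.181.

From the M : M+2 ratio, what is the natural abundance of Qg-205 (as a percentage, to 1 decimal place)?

50.4%

Let p = fractional abundance of Qg-205. I(M+2)/I(M) = [C(2,1)·p^1·(1−p)] / p^2 = 2·(1−p)/p = 100.000/50.833 = 1.9672
(1−p)/p = 1.9672/2 = 0.9836  ⇒  p = 1/(1 + 0.9836) = 0.5041
Qg-205: 50.4%, Qg-207: 49.6%.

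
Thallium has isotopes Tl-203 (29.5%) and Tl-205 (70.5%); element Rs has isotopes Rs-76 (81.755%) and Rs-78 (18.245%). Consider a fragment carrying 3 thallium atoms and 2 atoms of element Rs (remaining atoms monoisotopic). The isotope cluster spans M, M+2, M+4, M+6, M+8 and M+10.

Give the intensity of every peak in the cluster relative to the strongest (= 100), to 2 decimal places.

Thallium pattern (n=3): 0.02567237 : 0.18405787 : 0.43986713 : 0.35040263
Element Rs pattern (n=2): 0.668388 : 0.298324 : 0.033288
Convolve the two distributions (both contribute in 2-u steps):
  M: 0.02567237×0.668388 = 0.017159
  M+2: 0.02567237×0.298324 + 0.18405787×0.668388 = 0.130681
  M+4: 0.02567237×0.033288 + 0.18405787×0.298324 + 0.43986713×0.668388 = 0.349765
  M+6: 0.18405787×0.033288 + 0.43986713×0.298324 + 0.35040263×0.668388 = 0.371555
  M+8: 0.43986713×0.033288 + 0.35040263×0.298324 = 0.119176
  M+10: 0.35040263×0.033288 = 0.011664
Scale to base peak (0.371555) = 100: 4.62 : 35.17 : 94.14 : 100.00 : 32.07 : 3.14

4.62 : 35.17 : 94.14 : 100.00 : 32.07 : 3.14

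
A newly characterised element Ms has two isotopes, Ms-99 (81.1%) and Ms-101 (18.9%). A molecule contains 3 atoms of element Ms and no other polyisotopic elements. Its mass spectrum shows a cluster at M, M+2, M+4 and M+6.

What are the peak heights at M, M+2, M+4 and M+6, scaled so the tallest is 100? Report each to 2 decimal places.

100.00 : 69.91 : 16.29 : 1.27

The 3 Ms atoms are independent, so intensities follow the terms of (0.811 + 0.189)^3.
P(M) = 0.811^3 = 0.533412
P(M+2) = 3 × 0.811^2 × 0.189^1 = 0.372928
P(M+4) = 3 × 0.811^1 × 0.189^2 = 0.086909
P(M+6) = 0.189^3 = 0.006751
The M peak is largest (0.533412); scaling to 100 gives 100.00 : 69.91 : 16.29 : 1.27.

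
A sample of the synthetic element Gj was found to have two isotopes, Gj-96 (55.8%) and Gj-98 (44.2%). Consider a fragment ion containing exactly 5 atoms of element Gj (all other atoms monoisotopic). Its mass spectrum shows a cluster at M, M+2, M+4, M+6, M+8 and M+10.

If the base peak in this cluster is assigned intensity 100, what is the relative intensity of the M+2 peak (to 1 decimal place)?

63.1

Term probabilities: M 0.0541, M+2 0.2143, M+4 0.3394, M+6 0.2689, M+8 0.1065, M+10 0.0169. Base peak = M+4.
P(M+4) = C(5,2) × 0.558^3 × 0.442^2 = 10 × 0.17374111 × 0.195364 = 0.339428 (base)
P(M+2) = C(5,1) × 0.558^4 × 0.442^1 = 5 × 0.09694754 × 0.4420 = 0.214254
Relative intensity = 0.214254 / 0.339428 × 100 = 63.1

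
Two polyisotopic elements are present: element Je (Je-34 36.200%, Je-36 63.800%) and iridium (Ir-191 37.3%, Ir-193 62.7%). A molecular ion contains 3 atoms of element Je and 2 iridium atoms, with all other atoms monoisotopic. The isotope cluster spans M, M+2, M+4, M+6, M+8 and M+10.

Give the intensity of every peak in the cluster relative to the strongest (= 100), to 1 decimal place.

Element Je pattern (n=3): 0.04743793 : 0.25081822 : 0.44204978 : 0.25969407
Iridium pattern (n=2): 0.139129 : 0.467742 : 0.393129
Convolve the two distributions (both contribute in 2-u steps):
  M: 0.04743793×0.139129 = 0.006600
  M+2: 0.04743793×0.467742 + 0.25081822×0.139129 = 0.057085
  M+4: 0.04743793×0.393129 + 0.25081822×0.467742 + 0.44204978×0.139129 = 0.197469
  M+6: 0.25081822×0.393129 + 0.44204978×0.467742 + 0.25969407×0.139129 = 0.341500
  M+8: 0.44204978×0.393129 + 0.25969407×0.467742 = 0.295252
  M+10: 0.25969407×0.393129 = 0.102093
Scale to base peak (0.341500) = 100: 1.9 : 16.7 : 57.8 : 100.0 : 86.5 : 29.9

1.9 : 16.7 : 57.8 : 100.0 : 86.5 : 29.9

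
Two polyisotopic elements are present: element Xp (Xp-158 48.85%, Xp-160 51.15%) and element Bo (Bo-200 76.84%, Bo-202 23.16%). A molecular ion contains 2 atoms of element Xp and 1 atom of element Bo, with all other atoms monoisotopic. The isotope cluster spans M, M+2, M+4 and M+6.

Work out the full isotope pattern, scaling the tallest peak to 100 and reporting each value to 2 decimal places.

Element Xp pattern (n=2): 0.23863225 : 0.4997355 : 0.26163225
Element Bo pattern (n=1): 0.7684 : 0.2316
Convolve the two distributions (both contribute in 2-u steps):
  M: 0.23863225×0.7684 = 0.183365
  M+2: 0.23863225×0.2316 + 0.4997355×0.7684 = 0.439264
  M+4: 0.4997355×0.2316 + 0.26163225×0.7684 = 0.316777
  M+6: 0.26163225×0.2316 = 0.060594
Scale to base peak (0.439264) = 100: 41.74 : 100.00 : 72.12 : 13.79

41.74 : 100.00 : 72.12 : 13.79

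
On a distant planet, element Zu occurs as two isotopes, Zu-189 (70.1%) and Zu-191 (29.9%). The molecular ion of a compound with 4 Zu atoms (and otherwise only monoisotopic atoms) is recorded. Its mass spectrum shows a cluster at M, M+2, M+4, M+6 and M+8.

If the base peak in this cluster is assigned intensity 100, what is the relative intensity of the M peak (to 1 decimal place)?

58.6

Term probabilities: M 0.2415, M+2 0.4120, M+4 0.2636, M+6 0.0750, M+8 0.0080. Base peak = M+2.
P(M+2) = C(4,1) × 0.701^3 × 0.299^1 = 4 × 0.3444721 × 0.2990 = 0.411989 (base)
P(M) = C(4,0) × 0.701^4 × 0.299^0 = 1 × 0.24147494 × 1.0000 = 0.241475
Relative intensity = 0.241475 / 0.411989 × 100 = 58.6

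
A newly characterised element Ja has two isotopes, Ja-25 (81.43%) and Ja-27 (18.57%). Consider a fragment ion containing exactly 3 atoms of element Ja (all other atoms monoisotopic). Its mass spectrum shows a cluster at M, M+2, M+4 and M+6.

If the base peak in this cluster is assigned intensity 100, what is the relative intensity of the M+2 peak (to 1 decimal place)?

68.4

Binomial terms of (0.8143 + 0.1857)^3: M 0.5399, M+2 0.3694, M+4 0.0842, M+6 0.0064 → M is the base peak.
P(M) = C(3,0) × 0.8143^3 × 0.1857^0 = 1 × 0.5399497 × 1.0000 = 0.539950 (base)
P(M+2) = C(3,1) × 0.8143^2 × 0.1857^1 = 3 × 0.66308449 × 0.1857 = 0.369404
Relative intensity = 0.369404 / 0.539950 × 100 = 68.4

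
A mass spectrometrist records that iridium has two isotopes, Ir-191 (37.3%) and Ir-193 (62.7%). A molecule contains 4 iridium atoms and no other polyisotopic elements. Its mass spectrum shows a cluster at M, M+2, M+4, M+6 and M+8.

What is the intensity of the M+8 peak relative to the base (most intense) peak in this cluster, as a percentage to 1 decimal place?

Binomial terms of (0.373 + 0.627)^4: M 0.0194, M+2 0.1302, M+4 0.3282, M+6 0.3678, M+8 0.1546 → M+6 is the base peak.
P(M+6) = C(4,3) × 0.373^1 × 0.627^3 = 4 × 0.3730 × 0.24649188 = 0.367766 (base)
P(M+8) = C(4,4) × 0.373^0 × 0.627^4 = 1 × 1.0000 × 0.15455041 = 0.154550
Relative intensity = 0.154550 / 0.367766 × 100 = 42.0

42.0%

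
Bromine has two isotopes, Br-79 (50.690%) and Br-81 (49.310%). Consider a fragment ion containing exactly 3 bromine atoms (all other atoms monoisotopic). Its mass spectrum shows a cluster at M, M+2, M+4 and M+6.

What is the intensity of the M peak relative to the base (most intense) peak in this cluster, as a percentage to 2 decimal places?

34.27%

(0.50690 + 0.49310)^3 gives M 0.1302, M+2 0.3801, M+4 0.3698, M+6 0.1199; the largest is M+2.
P(M+2) = C(3,1) × 0.50690^2 × 0.49310^1 = 3 × 0.25694761 × 0.4931 = 0.380103 (base)
P(M) = C(3,0) × 0.50690^3 × 0.49310^0 = 1 × 0.13024674 × 1.0000 = 0.130247
Relative intensity = 0.130247 / 0.380103 × 100 = 34.27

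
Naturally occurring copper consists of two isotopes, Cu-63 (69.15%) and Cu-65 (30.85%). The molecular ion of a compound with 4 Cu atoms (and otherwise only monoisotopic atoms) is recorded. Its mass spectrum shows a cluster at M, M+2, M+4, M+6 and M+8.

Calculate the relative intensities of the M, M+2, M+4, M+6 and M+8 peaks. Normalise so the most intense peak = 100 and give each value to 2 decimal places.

Each Cu atom is independently Cu-63 (p = 0.6915) or Cu-65 (q = 0.3085); the cluster is the binomial expansion (p + q)^4.
P(M) = 0.6915^4 = 0.228649
P(M+2) = 4 × 0.6915^3 × 0.3085^1 = 0.408030
P(M+4) = 6 × 0.6915^2 × 0.3085^2 = 0.273052
P(M+6) = 4 × 0.6915^1 × 0.3085^3 = 0.081212
P(M+8) = 0.3085^4 = 0.009058
The M+2 peak is largest (0.408030); scaling to 100 gives 56.04 : 100.00 : 66.92 : 19.90 : 2.22.

56.04 : 100.00 : 66.92 : 19.90 : 2.22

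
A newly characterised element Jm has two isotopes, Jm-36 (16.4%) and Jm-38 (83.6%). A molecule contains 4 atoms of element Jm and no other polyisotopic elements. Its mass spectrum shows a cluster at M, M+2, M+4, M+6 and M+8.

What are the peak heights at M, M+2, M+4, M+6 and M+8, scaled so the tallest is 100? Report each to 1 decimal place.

0.1 : 3.0 : 23.1 : 78.5 : 100.0

The 4 Jm atoms are independent, so intensities follow the terms of (0.164 + 0.836)^4.
P(M) = 0.164^4 = 0.000723
P(M+2) = 4 × 0.164^3 × 0.836^1 = 0.014750
P(M+4) = 6 × 0.164^2 × 0.836^2 = 0.112785
P(M+6) = 4 × 0.164^1 × 0.836^3 = 0.383286
P(M+8) = 0.836^4 = 0.488456
The M+8 peak is largest (0.488456); scaling to 100 gives 0.1 : 3.0 : 23.1 : 78.5 : 100.0.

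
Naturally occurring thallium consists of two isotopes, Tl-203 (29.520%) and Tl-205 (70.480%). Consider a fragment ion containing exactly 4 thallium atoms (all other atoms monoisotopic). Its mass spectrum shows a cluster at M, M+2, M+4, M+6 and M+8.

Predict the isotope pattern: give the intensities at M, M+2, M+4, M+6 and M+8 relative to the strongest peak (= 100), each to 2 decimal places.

Expanding (0.29520 + 0.70480)^4:
P(M) = 0.29520^4 = 0.007594
P(M+2) = 4 × 0.29520^3 × 0.70480^1 = 0.072523
P(M+4) = 6 × 0.29520^2 × 0.70480^2 = 0.259726
P(M+6) = 4 × 0.29520^1 × 0.70480^3 = 0.413403
P(M+8) = 0.70480^4 = 0.246754
The M+6 peak is largest (0.413403); scaling to 100 gives 1.84 : 17.54 : 62.83 : 100.00 : 59.69.

1.84 : 17.54 : 62.83 : 100.00 : 59.69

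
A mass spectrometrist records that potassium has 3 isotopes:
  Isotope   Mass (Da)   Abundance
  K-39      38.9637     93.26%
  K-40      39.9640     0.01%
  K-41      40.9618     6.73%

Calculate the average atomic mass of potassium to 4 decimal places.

Ar = Σ fᵢ·mᵢ = 0.9326 × 38.9637 + 0.0001 × 39.9640 + 0.0673 × 40.9618
= 36.33755 + 0.00400 + 2.75673 = 39.09828 Da

39.0983 Da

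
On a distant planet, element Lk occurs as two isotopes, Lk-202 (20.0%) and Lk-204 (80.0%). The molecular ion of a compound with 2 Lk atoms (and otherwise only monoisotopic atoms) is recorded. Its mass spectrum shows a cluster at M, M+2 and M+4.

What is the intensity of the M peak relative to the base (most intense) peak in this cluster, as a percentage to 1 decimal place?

(0.200 + 0.800)^2 gives M 0.0400, M+2 0.3200, M+4 0.6400; the largest is M+4.
P(M+4) = C(2,2) × 0.200^0 × 0.800^2 = 1 × 1.0000 × 0.6400 = 0.640000 (base)
P(M) = C(2,0) × 0.200^2 × 0.800^0 = 1 × 0.0400 × 1.0000 = 0.040000
Relative intensity = 0.040000 / 0.640000 × 100 = 6.2

6.2%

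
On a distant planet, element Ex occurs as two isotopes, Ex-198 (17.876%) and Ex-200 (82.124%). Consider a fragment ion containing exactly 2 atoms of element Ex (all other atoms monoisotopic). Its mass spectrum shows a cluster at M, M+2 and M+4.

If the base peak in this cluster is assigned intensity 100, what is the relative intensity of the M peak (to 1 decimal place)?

Term probabilities: M 0.0320, M+2 0.2936, M+4 0.6744. Base peak = M+4.
P(M+4) = C(2,2) × 0.17876^0 × 0.82124^2 = 1 × 1.0000 × 0.67443514 = 0.674435 (base)
P(M) = C(2,0) × 0.17876^2 × 0.82124^0 = 1 × 0.03195514 × 1.0000 = 0.031955
Relative intensity = 0.031955 / 0.674435 × 100 = 4.7

4.7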